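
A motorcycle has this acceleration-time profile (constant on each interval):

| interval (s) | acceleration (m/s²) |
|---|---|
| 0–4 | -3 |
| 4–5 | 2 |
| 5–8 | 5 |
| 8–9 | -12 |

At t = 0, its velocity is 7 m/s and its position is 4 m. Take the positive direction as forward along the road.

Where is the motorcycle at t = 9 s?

On each constant-a segment, Δv = aΔt and Δx = v₀Δt + ½aΔt²; chain segment to segment.
0–4 s: v starts 7 m/s; Δx = 7·4 + ½·-3·4² = 4 m; v ends -5 m/s.
4–5 s: v starts -5 m/s; Δx = -5·1 + ½·2·1² = -4 m; v ends -3 m/s.
5–8 s: v starts -3 m/s; Δx = -3·3 + ½·5·3² = 13.5 m; v ends 12 m/s.
8–9 s: v starts 12 m/s; Δx = 12·1 + ½·-12·1² = 6 m; v ends 0 m/s.
x(9) = 4 + Σ Δx = 23.5 m.

23.5 m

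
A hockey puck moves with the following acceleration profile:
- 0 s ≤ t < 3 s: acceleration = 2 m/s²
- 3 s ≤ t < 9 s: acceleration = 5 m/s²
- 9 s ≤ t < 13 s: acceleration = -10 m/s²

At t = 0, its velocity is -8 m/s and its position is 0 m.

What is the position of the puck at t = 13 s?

On each constant-a segment, Δv = aΔt and Δx = v₀Δt + ½aΔt²; chain segment to segment.
0–3 s: v starts -8 m/s; Δx = -8·3 + ½·2·3² = -15 m; v ends -2 m/s.
3–9 s: v starts -2 m/s; Δx = -2·6 + ½·5·6² = 78 m; v ends 28 m/s.
9–13 s: v starts 28 m/s; Δx = 28·4 + ½·-10·4² = 32 m; v ends -12 m/s.
x(13) = 0 + Σ Δx = 95 m.

95 m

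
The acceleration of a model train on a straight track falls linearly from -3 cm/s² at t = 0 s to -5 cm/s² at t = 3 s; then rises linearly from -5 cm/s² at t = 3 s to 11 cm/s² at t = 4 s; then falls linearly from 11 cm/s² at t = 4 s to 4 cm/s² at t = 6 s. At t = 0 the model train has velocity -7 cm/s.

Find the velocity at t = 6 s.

Δv equals the area under the a-t graph; then v = v₀ + Δv.
0–3 s: ½(-3 + -5)(3) = -12 cm/s
3–4 s: ½(-5 + 11)(1) = 3 cm/s
4–6 s: ½(11 + 4)(2) = 15 cm/s
Δv = 6 cm/s, so v(6) = -7 + (6) = -1 cm/s.

-1 cm/s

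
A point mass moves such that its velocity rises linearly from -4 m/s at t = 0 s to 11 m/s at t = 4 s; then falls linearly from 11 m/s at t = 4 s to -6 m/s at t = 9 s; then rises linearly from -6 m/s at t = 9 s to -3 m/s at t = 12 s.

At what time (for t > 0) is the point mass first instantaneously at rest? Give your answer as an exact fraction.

t = 16/15 s

v changes sign on 0–4 s (from -4 to 11); the graph is linear there, so v = 0 at t = 0 + (4)·(4 − 0)/(11 − -4) = 16/15 s.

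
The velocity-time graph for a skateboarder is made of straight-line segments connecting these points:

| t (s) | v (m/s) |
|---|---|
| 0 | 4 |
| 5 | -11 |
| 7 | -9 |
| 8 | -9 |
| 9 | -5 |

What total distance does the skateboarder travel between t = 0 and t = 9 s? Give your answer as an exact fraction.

353/6 m

Distance (not displacement) is the total path length: add the absolute areas under v-t.
0–5 s: v = 0 at t = 4/3 s; triangle areas 8/3 + 121/6 = 137/6 m
5–7 s: |½(-11 + -9)(2)| = 20 m
7–8 s: |-9| × 1 = 9 m
8–9 s: |½(-9 + -5)(1)| = 7 m
Total distance = 353/6 m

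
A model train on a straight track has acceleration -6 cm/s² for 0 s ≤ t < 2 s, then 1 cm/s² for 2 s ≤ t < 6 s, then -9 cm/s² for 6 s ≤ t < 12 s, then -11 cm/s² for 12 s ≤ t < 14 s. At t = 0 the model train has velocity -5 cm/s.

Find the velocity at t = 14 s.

-89 cm/s

Δv equals the area under the a-t graph; then v = v₀ + Δv.
0–2 s: -6 × 2 = -12 cm/s
2–6 s: 1 × 4 = 4 cm/s
6–12 s: -9 × 6 = -54 cm/s
12–14 s: -11 × 2 = -22 cm/s
Δv = -84 cm/s, so v(14) = -5 + (-84) = -89 cm/s.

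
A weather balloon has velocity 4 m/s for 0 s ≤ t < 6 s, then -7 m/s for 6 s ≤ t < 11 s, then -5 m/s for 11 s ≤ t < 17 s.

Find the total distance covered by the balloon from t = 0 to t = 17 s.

Distance (not displacement) is the total path length: add the absolute areas under v-t.
0–6 s: |4| × 6 = 24 m
6–11 s: |-7| × 5 = 35 m
11–17 s: |-5| × 6 = 30 m
Total distance = 89 m

89 m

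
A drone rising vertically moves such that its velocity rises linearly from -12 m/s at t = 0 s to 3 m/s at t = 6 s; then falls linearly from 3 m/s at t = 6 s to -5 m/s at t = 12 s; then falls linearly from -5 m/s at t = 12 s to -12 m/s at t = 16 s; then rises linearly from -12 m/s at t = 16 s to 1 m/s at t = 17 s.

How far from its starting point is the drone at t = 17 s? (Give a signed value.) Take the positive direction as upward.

Displacement is the signed area under the v-t curve.
0–6 s: ½(-12 + 3)(6) = -27 m
6–12 s: ½(3 + -5)(6) = -6 m
12–16 s: ½(-5 + -12)(4) = -34 m
16–17 s: ½(-12 + 1)(1) = -5.5 m
Net displacement = -72.5 m

-72.5 m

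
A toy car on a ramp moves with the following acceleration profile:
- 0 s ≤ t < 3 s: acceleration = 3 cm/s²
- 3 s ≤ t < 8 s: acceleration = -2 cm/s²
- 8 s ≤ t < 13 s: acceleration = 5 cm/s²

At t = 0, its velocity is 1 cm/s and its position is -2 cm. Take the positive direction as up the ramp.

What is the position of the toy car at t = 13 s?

On each constant-a segment, Δv = aΔt and Δx = v₀Δt + ½aΔt²; chain segment to segment.
0–3 s: v starts 1 cm/s; Δx = 1·3 + ½·3·3² = 16.5 cm; v ends 10 cm/s.
3–8 s: v starts 10 cm/s; Δx = 10·5 + ½·-2·5² = 25 cm; v ends 0 cm/s.
8–13 s: v starts 0 cm/s; Δx = 0·5 + ½·5·5² = 62.5 cm; v ends 25 cm/s.
x(13) = -2 + Σ Δx = 102 cm.

102 cm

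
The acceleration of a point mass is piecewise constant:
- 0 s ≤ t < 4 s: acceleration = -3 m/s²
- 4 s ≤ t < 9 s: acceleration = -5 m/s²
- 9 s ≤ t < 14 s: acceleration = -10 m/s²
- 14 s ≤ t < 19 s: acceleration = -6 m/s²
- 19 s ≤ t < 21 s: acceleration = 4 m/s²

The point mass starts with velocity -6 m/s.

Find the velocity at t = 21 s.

Δv equals the area under the a-t graph; then v = v₀ + Δv.
0–4 s: -3 × 4 = -12 m/s
4–9 s: -5 × 5 = -25 m/s
9–14 s: -10 × 5 = -50 m/s
14–19 s: -6 × 5 = -30 m/s
19–21 s: 4 × 2 = 8 m/s
Δv = -109 m/s, so v(21) = -6 + (-109) = -115 m/s.

-115 m/s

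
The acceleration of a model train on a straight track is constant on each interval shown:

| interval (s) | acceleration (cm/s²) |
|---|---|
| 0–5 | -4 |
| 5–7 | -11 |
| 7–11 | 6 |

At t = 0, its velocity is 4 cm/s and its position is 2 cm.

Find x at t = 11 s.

-186 cm

On each constant-a segment, Δv = aΔt and Δx = v₀Δt + ½aΔt²; chain segment to segment.
0–5 s: v starts 4 cm/s; Δx = 4·5 + ½·-4·5² = -30 cm; v ends -16 cm/s.
5–7 s: v starts -16 cm/s; Δx = -16·2 + ½·-11·2² = -54 cm; v ends -38 cm/s.
7–11 s: v starts -38 cm/s; Δx = -38·4 + ½·6·4² = -104 cm; v ends -14 cm/s.
x(11) = 2 + Σ Δx = -186 cm.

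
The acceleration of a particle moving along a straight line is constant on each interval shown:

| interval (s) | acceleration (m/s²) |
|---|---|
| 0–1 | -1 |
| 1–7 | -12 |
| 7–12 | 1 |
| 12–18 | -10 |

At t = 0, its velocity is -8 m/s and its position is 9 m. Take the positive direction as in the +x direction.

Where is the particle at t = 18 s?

-1298 m

On each constant-a segment, Δv = aΔt and Δx = v₀Δt + ½aΔt²; chain segment to segment.
0–1 s: v starts -8 m/s; Δx = -8·1 + ½·-1·1² = -8.5 m; v ends -9 m/s.
1–7 s: v starts -9 m/s; Δx = -9·6 + ½·-12·6² = -270 m; v ends -81 m/s.
7–12 s: v starts -81 m/s; Δx = -81·5 + ½·1·5² = -392.5 m; v ends -76 m/s.
12–18 s: v starts -76 m/s; Δx = -76·6 + ½·-10·6² = -636 m; v ends -136 m/s.
x(18) = 9 + Σ Δx = -1298 m.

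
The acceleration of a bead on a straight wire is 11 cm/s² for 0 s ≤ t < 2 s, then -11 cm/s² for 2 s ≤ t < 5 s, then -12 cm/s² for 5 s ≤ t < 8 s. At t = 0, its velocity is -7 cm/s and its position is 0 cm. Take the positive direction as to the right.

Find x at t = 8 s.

On each constant-a segment, Δv = aΔt and Δx = v₀Δt + ½aΔt²; chain segment to segment.
0–2 s: v starts -7 cm/s; Δx = -7·2 + ½·11·2² = 8 cm; v ends 15 cm/s.
2–5 s: v starts 15 cm/s; Δx = 15·3 + ½·-11·3² = -4.5 cm; v ends -18 cm/s.
5–8 s: v starts -18 cm/s; Δx = -18·3 + ½·-12·3² = -108 cm; v ends -54 cm/s.
x(8) = 0 + Σ Δx = -104.5 cm.

-104.5 cm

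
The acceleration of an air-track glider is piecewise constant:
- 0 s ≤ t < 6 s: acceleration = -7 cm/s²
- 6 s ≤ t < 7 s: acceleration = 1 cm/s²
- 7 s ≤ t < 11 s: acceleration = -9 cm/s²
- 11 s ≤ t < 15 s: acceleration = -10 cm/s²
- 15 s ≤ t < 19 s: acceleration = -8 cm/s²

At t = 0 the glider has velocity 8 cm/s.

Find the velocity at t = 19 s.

Δv equals the area under the a-t graph; then v = v₀ + Δv.
0–6 s: -7 × 6 = -42 cm/s
6–7 s: 1 × 1 = 1 cm/s
7–11 s: -9 × 4 = -36 cm/s
11–15 s: -10 × 4 = -40 cm/s
15–19 s: -8 × 4 = -32 cm/s
Δv = -149 cm/s, so v(19) = 8 + (-149) = -141 cm/s.

-141 cm/s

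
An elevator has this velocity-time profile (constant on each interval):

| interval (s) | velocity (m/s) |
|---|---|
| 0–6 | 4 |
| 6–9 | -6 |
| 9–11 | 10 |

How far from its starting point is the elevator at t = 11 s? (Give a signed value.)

26 m

Net displacement equals the area under the velocity-time graph (areas below the axis count negative).
0–6 s: 4 × 6 = 24 m
6–9 s: -6 × 3 = -18 m
9–11 s: 10 × 2 = 20 m
Net displacement = 26 m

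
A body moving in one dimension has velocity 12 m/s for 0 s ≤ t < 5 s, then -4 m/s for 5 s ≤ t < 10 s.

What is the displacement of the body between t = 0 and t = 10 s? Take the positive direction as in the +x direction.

40 m

Displacement is the signed area under the v-t curve.
0–5 s: 12 × 5 = 60 m
5–10 s: -4 × 5 = -20 m
Net displacement = 40 m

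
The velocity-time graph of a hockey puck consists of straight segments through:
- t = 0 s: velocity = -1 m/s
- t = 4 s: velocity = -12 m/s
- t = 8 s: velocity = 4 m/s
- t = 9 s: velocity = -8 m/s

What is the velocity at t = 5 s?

On 4–8 s the graph is linear from -12 to 4 m/s: v(5) = -12 + (4 − -12)·(5 − 4)/(8 − 4) = -8 m/s.

-8 m/s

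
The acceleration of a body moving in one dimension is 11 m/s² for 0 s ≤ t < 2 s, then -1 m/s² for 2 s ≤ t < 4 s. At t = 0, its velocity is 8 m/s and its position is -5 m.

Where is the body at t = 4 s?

91 m

On each constant-a segment, Δv = aΔt and Δx = v₀Δt + ½aΔt²; chain segment to segment.
0–2 s: v starts 8 m/s; Δx = 8·2 + ½·11·2² = 38 m; v ends 30 m/s.
2–4 s: v starts 30 m/s; Δx = 30·2 + ½·-1·2² = 58 m; v ends 28 m/s.
x(4) = -5 + Σ Δx = 91 m.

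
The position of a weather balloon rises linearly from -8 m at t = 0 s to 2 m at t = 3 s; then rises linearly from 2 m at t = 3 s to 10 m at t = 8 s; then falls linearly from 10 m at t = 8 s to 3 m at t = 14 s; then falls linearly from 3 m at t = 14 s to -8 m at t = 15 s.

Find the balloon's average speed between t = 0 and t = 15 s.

Average speed = (total path length)/(elapsed time); on a piecewise-linear x-t graph the path length is Σ|Δx|.
0–3 s: |Δx| = |2 − -8| = 10 m
3–8 s: |Δx| = |10 − 2| = 8 m
8–14 s: |Δx| = |3 − 10| = 7 m
14–15 s: |Δx| = |-8 − 3| = 11 m
Total path = 36 m; average speed = 36/15 = 2.4 m/s.

2.4 m/s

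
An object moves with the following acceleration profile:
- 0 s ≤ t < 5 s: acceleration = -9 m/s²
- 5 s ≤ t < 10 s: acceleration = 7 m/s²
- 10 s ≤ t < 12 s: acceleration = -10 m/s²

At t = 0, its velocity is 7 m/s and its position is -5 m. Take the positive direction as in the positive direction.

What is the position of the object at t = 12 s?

On each constant-a segment, Δv = aΔt and Δx = v₀Δt + ½aΔt²; chain segment to segment.
0–5 s: v starts 7 m/s; Δx = 7·5 + ½·-9·5² = -77.5 m; v ends -38 m/s.
5–10 s: v starts -38 m/s; Δx = -38·5 + ½·7·5² = -102.5 m; v ends -3 m/s.
10–12 s: v starts -3 m/s; Δx = -3·2 + ½·-10·2² = -26 m; v ends -23 m/s.
x(12) = -5 + Σ Δx = -211 m.

-211 m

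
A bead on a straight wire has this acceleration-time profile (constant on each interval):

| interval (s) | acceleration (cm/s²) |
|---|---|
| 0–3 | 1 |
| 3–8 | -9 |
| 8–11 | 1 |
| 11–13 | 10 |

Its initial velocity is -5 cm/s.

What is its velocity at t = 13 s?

-24 cm/s

Δv equals the area under the a-t graph; then v = v₀ + Δv.
0–3 s: 1 × 3 = 3 cm/s
3–8 s: -9 × 5 = -45 cm/s
8–11 s: 1 × 3 = 3 cm/s
11–13 s: 10 × 2 = 20 cm/s
Δv = -19 cm/s, so v(13) = -5 + (-19) = -24 cm/s.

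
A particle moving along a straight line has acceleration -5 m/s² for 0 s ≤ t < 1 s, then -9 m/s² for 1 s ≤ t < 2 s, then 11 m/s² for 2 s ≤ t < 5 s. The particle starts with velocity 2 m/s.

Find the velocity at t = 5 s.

Δv equals the area under the a-t graph; then v = v₀ + Δv.
0–1 s: -5 × 1 = -5 m/s
1–2 s: -9 × 1 = -9 m/s
2–5 s: 11 × 3 = 33 m/s
Δv = 19 m/s, so v(5) = 2 + (19) = 21 m/s.

21 m/s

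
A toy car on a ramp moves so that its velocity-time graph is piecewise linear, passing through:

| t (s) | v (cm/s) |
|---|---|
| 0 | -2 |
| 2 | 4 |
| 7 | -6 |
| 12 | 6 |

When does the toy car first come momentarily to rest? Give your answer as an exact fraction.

v changes sign on 0–2 s (from -2 to 4); the graph is linear there, so v = 0 at t = 0 + (2)·(2 − 0)/(4 − -2) = 2/3 s.

t = 2/3 s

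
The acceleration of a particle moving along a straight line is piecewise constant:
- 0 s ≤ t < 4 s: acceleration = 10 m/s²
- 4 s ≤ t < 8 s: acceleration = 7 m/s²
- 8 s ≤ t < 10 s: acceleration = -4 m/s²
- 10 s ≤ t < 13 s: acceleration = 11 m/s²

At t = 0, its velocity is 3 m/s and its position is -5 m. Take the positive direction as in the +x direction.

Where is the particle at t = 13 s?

On each constant-a segment, Δv = aΔt and Δx = v₀Δt + ½aΔt²; chain segment to segment.
0–4 s: v starts 3 m/s; Δx = 3·4 + ½·10·4² = 92 m; v ends 43 m/s.
4–8 s: v starts 43 m/s; Δx = 43·4 + ½·7·4² = 228 m; v ends 71 m/s.
8–10 s: v starts 71 m/s; Δx = 71·2 + ½·-4·2² = 134 m; v ends 63 m/s.
10–13 s: v starts 63 m/s; Δx = 63·3 + ½·11·3² = 238.5 m; v ends 96 m/s.
x(13) = -5 + Σ Δx = 687.5 m.

687.5 m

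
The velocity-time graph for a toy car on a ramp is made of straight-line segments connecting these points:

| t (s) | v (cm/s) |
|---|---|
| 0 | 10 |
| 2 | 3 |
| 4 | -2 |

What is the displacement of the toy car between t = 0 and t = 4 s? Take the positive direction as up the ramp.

14 cm

Net displacement equals the area under the velocity-time graph (areas below the axis count negative).
0–2 s: ½(10 + 3)(2) = 13 cm
2–4 s: ½(3 + -2)(2) = 1 cm
Net displacement = 14 cm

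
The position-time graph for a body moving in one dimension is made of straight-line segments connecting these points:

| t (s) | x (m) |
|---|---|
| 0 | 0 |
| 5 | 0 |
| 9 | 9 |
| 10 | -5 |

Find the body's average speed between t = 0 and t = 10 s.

2.3 m/s

Average speed = (total path length)/(elapsed time); on a piecewise-linear x-t graph the path length is Σ|Δx|.
0–5 s: |Δx| = |0 − 0| = 0 m
5–9 s: |Δx| = |9 − 0| = 9 m
9–10 s: |Δx| = |-5 − 9| = 14 m
Total path = 23 m; average speed = 23/10 = 2.3 m/s.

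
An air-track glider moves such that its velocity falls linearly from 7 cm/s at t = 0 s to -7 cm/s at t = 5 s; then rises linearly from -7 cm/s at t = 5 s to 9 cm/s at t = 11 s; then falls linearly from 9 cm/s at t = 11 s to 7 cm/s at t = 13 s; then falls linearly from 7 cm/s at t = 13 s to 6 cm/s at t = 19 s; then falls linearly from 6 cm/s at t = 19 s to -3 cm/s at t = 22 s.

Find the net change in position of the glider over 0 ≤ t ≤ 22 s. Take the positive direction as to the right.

Displacement is the signed area under the v-t curve.
0–5 s: ½(7 + -7)(5) = 0 cm
5–11 s: ½(-7 + 9)(6) = 6 cm
11–13 s: ½(9 + 7)(2) = 16 cm
13–19 s: ½(7 + 6)(6) = 39 cm
19–22 s: ½(6 + -3)(3) = 4.5 cm
Net displacement = 65.5 cm

65.5 cm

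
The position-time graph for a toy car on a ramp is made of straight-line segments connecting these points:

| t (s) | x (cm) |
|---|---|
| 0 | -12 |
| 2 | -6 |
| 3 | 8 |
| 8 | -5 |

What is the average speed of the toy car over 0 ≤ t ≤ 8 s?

4.125 cm/s

Average speed = (total path length)/(elapsed time); on a piecewise-linear x-t graph the path length is Σ|Δx|.
0–2 s: |Δx| = |-6 − -12| = 6 cm
2–3 s: |Δx| = |8 − -6| = 14 cm
3–8 s: |Δx| = |-5 − 8| = 13 cm
Total path = 33 cm; average speed = 33/8 = 4.125 cm/s.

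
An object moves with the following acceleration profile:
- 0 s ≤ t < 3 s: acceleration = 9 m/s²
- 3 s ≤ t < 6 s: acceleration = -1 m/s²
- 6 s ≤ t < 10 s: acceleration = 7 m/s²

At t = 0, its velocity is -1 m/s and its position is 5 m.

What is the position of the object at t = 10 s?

On each constant-a segment, Δv = aΔt and Δx = v₀Δt + ½aΔt²; chain segment to segment.
0–3 s: v starts -1 m/s; Δx = -1·3 + ½·9·3² = 37.5 m; v ends 26 m/s.
3–6 s: v starts 26 m/s; Δx = 26·3 + ½·-1·3² = 73.5 m; v ends 23 m/s.
6–10 s: v starts 23 m/s; Δx = 23·4 + ½·7·4² = 148 m; v ends 51 m/s.
x(10) = 5 + Σ Δx = 264 m.

264 m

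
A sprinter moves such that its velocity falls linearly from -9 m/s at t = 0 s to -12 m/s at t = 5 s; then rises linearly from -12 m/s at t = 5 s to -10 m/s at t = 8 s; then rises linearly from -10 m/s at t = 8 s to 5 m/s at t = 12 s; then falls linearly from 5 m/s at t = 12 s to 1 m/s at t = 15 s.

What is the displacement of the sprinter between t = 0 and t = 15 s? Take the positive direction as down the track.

Net displacement equals the area under the velocity-time graph (areas below the axis count negative).
0–5 s: ½(-9 + -12)(5) = -52.5 m
5–8 s: ½(-12 + -10)(3) = -33 m
8–12 s: ½(-10 + 5)(4) = -10 m
12–15 s: ½(5 + 1)(3) = 9 m
Net displacement = -86.5 m

-86.5 m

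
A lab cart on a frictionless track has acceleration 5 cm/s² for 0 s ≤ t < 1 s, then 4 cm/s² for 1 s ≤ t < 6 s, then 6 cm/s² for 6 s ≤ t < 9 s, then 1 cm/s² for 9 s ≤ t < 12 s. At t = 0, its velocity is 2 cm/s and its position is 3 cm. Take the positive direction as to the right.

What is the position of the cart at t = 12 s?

On each constant-a segment, Δv = aΔt and Δx = v₀Δt + ½aΔt²; chain segment to segment.
0–1 s: v starts 2 cm/s; Δx = 2·1 + ½·5·1² = 4.5 cm; v ends 7 cm/s.
1–6 s: v starts 7 cm/s; Δx = 7·5 + ½·4·5² = 85 cm; v ends 27 cm/s.
6–9 s: v starts 27 cm/s; Δx = 27·3 + ½·6·3² = 108 cm; v ends 45 cm/s.
9–12 s: v starts 45 cm/s; Δx = 45·3 + ½·1·3² = 139.5 cm; v ends 48 cm/s.
x(12) = 3 + Σ Δx = 340 cm.

340 cm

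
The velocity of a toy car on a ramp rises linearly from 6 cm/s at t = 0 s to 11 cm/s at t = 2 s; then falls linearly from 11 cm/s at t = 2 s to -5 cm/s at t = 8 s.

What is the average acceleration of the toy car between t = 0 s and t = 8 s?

-1.375 cm/s²

Average acceleration = Δv/Δt = (-5 − 6)/(8 − 0) = -1.375 cm/s².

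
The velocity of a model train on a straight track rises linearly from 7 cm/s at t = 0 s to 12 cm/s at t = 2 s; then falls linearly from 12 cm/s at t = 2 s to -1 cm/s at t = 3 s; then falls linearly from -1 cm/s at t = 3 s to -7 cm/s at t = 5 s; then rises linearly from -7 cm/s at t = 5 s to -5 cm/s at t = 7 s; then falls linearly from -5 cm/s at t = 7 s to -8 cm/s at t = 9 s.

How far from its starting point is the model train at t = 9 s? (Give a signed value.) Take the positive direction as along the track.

-8.5 cm

Displacement is the signed area under the v-t curve.
0–2 s: ½(7 + 12)(2) = 19 cm
2–3 s: ½(12 + -1)(1) = 5.5 cm
3–5 s: ½(-1 + -7)(2) = -8 cm
5–7 s: ½(-7 + -5)(2) = -12 cm
7–9 s: ½(-5 + -8)(2) = -13 cm
Net displacement = -8.5 cm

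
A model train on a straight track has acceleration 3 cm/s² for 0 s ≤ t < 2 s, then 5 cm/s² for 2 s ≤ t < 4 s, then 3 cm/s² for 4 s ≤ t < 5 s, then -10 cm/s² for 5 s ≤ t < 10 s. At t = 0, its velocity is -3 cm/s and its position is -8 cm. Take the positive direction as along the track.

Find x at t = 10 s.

On each constant-a segment, Δv = aΔt and Δx = v₀Δt + ½aΔt²; chain segment to segment.
0–2 s: v starts -3 cm/s; Δx = -3·2 + ½·3·2² = 0 cm; v ends 3 cm/s.
2–4 s: v starts 3 cm/s; Δx = 3·2 + ½·5·2² = 16 cm; v ends 13 cm/s.
4–5 s: v starts 13 cm/s; Δx = 13·1 + ½·3·1² = 14.5 cm; v ends 16 cm/s.
5–10 s: v starts 16 cm/s; Δx = 16·5 + ½·-10·5² = -45 cm; v ends -34 cm/s.
x(10) = -8 + Σ Δx = -22.5 cm.

-22.5 cm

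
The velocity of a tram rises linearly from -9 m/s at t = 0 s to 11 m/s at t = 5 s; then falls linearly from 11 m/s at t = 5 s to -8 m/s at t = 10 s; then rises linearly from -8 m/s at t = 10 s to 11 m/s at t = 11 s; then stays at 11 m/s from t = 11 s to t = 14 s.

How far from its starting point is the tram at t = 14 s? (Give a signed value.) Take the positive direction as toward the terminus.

Net displacement equals the area under the velocity-time graph (areas below the axis count negative).
0–5 s: ½(-9 + 11)(5) = 5 m
5–10 s: ½(11 + -8)(5) = 7.5 m
10–11 s: ½(-8 + 11)(1) = 1.5 m
11–14 s: 11 × 3 = 33 m
Net displacement = 47 m

47 m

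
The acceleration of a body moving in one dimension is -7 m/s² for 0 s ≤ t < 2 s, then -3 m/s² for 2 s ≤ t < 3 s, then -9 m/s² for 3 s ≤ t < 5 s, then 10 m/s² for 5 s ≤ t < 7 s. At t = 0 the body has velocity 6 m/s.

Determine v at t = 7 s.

-9 m/s

Δv equals the area under the a-t graph; then v = v₀ + Δv.
0–2 s: -7 × 2 = -14 m/s
2–3 s: -3 × 1 = -3 m/s
3–5 s: -9 × 2 = -18 m/s
5–7 s: 10 × 2 = 20 m/s
Δv = -15 m/s, so v(7) = 6 + (-15) = -9 m/s.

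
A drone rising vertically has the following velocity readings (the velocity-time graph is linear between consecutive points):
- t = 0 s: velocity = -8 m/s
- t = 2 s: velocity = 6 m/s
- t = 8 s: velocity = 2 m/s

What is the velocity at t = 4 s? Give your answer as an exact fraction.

On 2–8 s the graph is linear from 6 to 2 m/s: v(4) = 6 + (2 − 6)·(4 − 2)/(8 − 2) = 14/3 m/s.

14/3 m/s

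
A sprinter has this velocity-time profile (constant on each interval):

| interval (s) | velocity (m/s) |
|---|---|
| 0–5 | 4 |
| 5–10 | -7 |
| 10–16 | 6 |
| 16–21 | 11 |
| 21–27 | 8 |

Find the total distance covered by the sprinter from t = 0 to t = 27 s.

194 m

Total distance travelled is ∫|v| dt — sum the magnitudes of each area piece.
0–5 s: |4| × 5 = 20 m
5–10 s: |-7| × 5 = 35 m
10–16 s: |6| × 6 = 36 m
16–21 s: |11| × 5 = 55 m
21–27 s: |8| × 6 = 48 m
Total distance = 194 m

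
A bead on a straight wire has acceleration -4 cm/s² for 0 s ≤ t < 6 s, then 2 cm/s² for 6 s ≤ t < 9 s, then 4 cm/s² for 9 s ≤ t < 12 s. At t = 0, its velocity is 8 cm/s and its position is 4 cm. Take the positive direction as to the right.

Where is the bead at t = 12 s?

-71 cm

On each constant-a segment, Δv = aΔt and Δx = v₀Δt + ½aΔt²; chain segment to segment.
0–6 s: v starts 8 cm/s; Δx = 8·6 + ½·-4·6² = -24 cm; v ends -16 cm/s.
6–9 s: v starts -16 cm/s; Δx = -16·3 + ½·2·3² = -39 cm; v ends -10 cm/s.
9–12 s: v starts -10 cm/s; Δx = -10·3 + ½·4·3² = -12 cm; v ends 2 cm/s.
x(12) = 4 + Σ Δx = -71 cm.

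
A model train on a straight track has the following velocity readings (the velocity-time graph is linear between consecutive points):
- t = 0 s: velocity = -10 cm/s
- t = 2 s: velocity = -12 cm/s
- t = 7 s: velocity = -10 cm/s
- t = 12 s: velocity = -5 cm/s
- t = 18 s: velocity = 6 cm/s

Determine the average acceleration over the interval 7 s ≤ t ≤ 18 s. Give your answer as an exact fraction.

16/11 cm/s²

Average acceleration = Δv/Δt = (6 − -10)/(18 − 7) = 16/11 cm/s².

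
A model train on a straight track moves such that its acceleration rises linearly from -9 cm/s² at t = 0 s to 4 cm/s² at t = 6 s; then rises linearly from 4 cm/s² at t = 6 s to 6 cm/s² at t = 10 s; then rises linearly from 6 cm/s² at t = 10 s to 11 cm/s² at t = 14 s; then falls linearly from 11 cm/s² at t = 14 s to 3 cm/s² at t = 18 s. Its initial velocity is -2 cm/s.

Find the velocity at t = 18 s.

65 cm/s

Δv equals the area under the a-t graph; then v = v₀ + Δv.
0–6 s: ½(-9 + 4)(6) = -15 cm/s
6–10 s: ½(4 + 6)(4) = 20 cm/s
10–14 s: ½(6 + 11)(4) = 34 cm/s
14–18 s: ½(11 + 3)(4) = 28 cm/s
Δv = 67 cm/s, so v(18) = -2 + (67) = 65 cm/s.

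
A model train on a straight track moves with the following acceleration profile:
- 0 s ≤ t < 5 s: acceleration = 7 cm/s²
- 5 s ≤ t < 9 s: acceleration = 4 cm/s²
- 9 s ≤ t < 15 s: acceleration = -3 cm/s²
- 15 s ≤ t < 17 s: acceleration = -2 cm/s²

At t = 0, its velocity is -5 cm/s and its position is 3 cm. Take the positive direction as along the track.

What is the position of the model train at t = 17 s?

On each constant-a segment, Δv = aΔt and Δx = v₀Δt + ½aΔt²; chain segment to segment.
0–5 s: v starts -5 cm/s; Δx = -5·5 + ½·7·5² = 62.5 cm; v ends 30 cm/s.
5–9 s: v starts 30 cm/s; Δx = 30·4 + ½·4·4² = 152 cm; v ends 46 cm/s.
9–15 s: v starts 46 cm/s; Δx = 46·6 + ½·-3·6² = 222 cm; v ends 28 cm/s.
15–17 s: v starts 28 cm/s; Δx = 28·2 + ½·-2·2² = 52 cm; v ends 24 cm/s.
x(17) = 3 + Σ Δx = 491.5 cm.

491.5 cm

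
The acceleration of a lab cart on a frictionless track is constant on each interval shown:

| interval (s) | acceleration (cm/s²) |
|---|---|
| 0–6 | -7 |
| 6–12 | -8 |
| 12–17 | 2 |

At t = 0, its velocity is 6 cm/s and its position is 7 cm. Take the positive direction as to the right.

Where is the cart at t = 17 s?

-838 cm

On each constant-a segment, Δv = aΔt and Δx = v₀Δt + ½aΔt²; chain segment to segment.
0–6 s: v starts 6 cm/s; Δx = 6·6 + ½·-7·6² = -90 cm; v ends -36 cm/s.
6–12 s: v starts -36 cm/s; Δx = -36·6 + ½·-8·6² = -360 cm; v ends -84 cm/s.
12–17 s: v starts -84 cm/s; Δx = -84·5 + ½·2·5² = -395 cm; v ends -74 cm/s.
x(17) = 7 + Σ Δx = -838 cm.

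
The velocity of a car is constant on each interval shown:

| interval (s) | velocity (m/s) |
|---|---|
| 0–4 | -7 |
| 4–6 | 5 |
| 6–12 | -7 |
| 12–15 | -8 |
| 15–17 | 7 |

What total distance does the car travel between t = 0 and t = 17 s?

118 m

Total distance travelled is ∫|v| dt — sum the magnitudes of each area piece.
0–4 s: |-7| × 4 = 28 m
4–6 s: |5| × 2 = 10 m
6–12 s: |-7| × 6 = 42 m
12–15 s: |-8| × 3 = 24 m
15–17 s: |7| × 2 = 14 m
Total distance = 118 m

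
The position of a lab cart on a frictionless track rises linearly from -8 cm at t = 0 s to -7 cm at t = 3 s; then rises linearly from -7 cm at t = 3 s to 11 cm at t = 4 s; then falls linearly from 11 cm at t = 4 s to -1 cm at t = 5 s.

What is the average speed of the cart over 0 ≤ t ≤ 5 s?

6.2 cm/s

Average speed = (total path length)/(elapsed time); on a piecewise-linear x-t graph the path length is Σ|Δx|.
0–3 s: |Δx| = |-7 − -8| = 1 cm
3–4 s: |Δx| = |11 − -7| = 18 cm
4–5 s: |Δx| = |-1 − 11| = 12 cm
Total path = 31 cm; average speed = 31/5 = 6.2 cm/s.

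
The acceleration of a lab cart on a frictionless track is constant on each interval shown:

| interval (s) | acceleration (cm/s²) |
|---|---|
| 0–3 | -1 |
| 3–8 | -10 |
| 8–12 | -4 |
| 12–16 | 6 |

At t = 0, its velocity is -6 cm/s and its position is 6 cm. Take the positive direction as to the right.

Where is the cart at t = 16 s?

On each constant-a segment, Δv = aΔt and Δx = v₀Δt + ½aΔt²; chain segment to segment.
0–3 s: v starts -6 cm/s; Δx = -6·3 + ½·-1·3² = -22.5 cm; v ends -9 cm/s.
3–8 s: v starts -9 cm/s; Δx = -9·5 + ½·-10·5² = -170 cm; v ends -59 cm/s.
8–12 s: v starts -59 cm/s; Δx = -59·4 + ½·-4·4² = -268 cm; v ends -75 cm/s.
12–16 s: v starts -75 cm/s; Δx = -75·4 + ½·6·4² = -252 cm; v ends -51 cm/s.
x(16) = 6 + Σ Δx = -706.5 cm.

-706.5 cm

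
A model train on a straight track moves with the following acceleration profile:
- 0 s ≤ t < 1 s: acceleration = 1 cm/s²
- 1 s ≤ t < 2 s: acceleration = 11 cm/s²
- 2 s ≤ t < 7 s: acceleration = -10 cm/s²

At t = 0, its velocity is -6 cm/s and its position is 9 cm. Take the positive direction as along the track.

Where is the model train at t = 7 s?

-91 cm

On each constant-a segment, Δv = aΔt and Δx = v₀Δt + ½aΔt²; chain segment to segment.
0–1 s: v starts -6 cm/s; Δx = -6·1 + ½·1·1² = -5.5 cm; v ends -5 cm/s.
1–2 s: v starts -5 cm/s; Δx = -5·1 + ½·11·1² = 0.5 cm; v ends 6 cm/s.
2–7 s: v starts 6 cm/s; Δx = 6·5 + ½·-10·5² = -95 cm; v ends -44 cm/s.
x(7) = 9 + Σ Δx = -91 cm.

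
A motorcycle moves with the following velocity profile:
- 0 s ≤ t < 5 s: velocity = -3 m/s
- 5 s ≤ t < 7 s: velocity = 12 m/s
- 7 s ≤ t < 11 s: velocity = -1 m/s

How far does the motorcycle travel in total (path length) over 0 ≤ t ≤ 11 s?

43 m

Total distance travelled is ∫|v| dt — sum the magnitudes of each area piece.
0–5 s: |-3| × 5 = 15 m
5–7 s: |12| × 2 = 24 m
7–11 s: |-1| × 4 = 4 m
Total distance = 43 m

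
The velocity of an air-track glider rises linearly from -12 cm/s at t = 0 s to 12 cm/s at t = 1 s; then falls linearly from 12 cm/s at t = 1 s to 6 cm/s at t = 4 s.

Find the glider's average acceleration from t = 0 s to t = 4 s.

4.5 cm/s²

Average acceleration = Δv/Δt = (6 − -12)/(4 − 0) = 4.5 cm/s².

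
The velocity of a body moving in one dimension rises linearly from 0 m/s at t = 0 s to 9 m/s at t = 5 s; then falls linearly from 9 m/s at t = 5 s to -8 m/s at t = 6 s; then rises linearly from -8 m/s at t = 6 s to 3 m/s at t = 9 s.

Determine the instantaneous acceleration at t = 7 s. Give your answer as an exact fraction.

11/3 m/s²

Acceleration is the slope of the v-t graph on 6–9 s: (3 − -8)/(9 − 6) = 11/3 m/s².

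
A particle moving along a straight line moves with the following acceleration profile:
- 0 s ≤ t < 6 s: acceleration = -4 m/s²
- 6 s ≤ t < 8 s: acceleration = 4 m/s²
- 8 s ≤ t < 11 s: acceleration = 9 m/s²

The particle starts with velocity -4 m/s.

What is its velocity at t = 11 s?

Δv equals the area under the a-t graph; then v = v₀ + Δv.
0–6 s: -4 × 6 = -24 m/s
6–8 s: 4 × 2 = 8 m/s
8–11 s: 9 × 3 = 27 m/s
Δv = 11 m/s, so v(11) = -4 + (11) = 7 m/s.

7 m/s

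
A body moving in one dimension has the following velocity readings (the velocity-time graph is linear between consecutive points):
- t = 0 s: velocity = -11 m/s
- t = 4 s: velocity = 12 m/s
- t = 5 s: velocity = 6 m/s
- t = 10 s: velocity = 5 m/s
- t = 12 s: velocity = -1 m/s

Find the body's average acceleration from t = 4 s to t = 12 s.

Average acceleration = Δv/Δt = (-1 − 12)/(12 − 4) = -1.625 m/s².

-1.625 m/s²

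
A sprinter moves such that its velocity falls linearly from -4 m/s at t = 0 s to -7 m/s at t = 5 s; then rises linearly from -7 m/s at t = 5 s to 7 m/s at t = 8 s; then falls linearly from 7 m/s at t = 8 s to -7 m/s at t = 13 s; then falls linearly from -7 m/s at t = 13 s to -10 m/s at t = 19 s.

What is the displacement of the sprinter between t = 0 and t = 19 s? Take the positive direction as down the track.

-78.5 m

Net displacement equals the area under the velocity-time graph (areas below the axis count negative).
0–5 s: ½(-4 + -7)(5) = -27.5 m
5–8 s: ½(-7 + 7)(3) = 0 m
8–13 s: ½(7 + -7)(5) = 0 m
13–19 s: ½(-7 + -10)(6) = -51 m
Net displacement = -78.5 m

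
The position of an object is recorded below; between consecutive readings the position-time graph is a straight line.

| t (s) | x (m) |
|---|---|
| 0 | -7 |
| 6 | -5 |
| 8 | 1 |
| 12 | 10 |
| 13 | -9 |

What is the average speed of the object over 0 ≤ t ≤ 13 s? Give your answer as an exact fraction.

36/13 m/s

Average speed = (total path length)/(elapsed time); on a piecewise-linear x-t graph the path length is Σ|Δx|.
0–6 s: |Δx| = |-5 − -7| = 2 m
6–8 s: |Δx| = |1 − -5| = 6 m
8–12 s: |Δx| = |10 − 1| = 9 m
12–13 s: |Δx| = |-9 − 10| = 19 m
Total path = 36 m; average speed = 36/13 = 36/13 m/s.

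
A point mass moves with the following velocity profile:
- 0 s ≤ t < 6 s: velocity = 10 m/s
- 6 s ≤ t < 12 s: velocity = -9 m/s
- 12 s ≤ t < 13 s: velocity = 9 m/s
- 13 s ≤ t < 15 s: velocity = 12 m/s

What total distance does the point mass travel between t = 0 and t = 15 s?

147 m

Distance (not displacement) is the total path length: add the absolute areas under v-t.
0–6 s: |10| × 6 = 60 m
6–12 s: |-9| × 6 = 54 m
12–13 s: |9| × 1 = 9 m
13–15 s: |12| × 2 = 24 m
Total distance = 147 m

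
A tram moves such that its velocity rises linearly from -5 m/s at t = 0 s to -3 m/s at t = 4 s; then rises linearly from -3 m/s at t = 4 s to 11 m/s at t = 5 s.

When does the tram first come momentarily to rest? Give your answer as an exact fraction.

v changes sign on 4–5 s (from -3 to 11); the graph is linear there, so v = 0 at t = 4 + (3)·(5 − 4)/(11 − -3) = 59/14 s.

t = 59/14 s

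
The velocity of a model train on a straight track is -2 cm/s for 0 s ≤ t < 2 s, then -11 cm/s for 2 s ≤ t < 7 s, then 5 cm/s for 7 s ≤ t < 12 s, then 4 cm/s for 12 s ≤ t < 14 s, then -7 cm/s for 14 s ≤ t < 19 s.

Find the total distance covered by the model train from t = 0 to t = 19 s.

Total distance travelled is ∫|v| dt — sum the magnitudes of each area piece.
0–2 s: |-2| × 2 = 4 cm
2–7 s: |-11| × 5 = 55 cm
7–12 s: |5| × 5 = 25 cm
12–14 s: |4| × 2 = 8 cm
14–19 s: |-7| × 5 = 35 cm
Total distance = 127 cm

127 cm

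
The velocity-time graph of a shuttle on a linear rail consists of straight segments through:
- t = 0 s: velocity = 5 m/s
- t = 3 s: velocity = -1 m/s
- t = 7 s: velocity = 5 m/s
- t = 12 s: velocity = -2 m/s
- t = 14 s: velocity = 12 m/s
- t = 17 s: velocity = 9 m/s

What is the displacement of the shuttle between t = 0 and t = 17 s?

Displacement is the signed area under the v-t curve.
0–3 s: ½(5 + -1)(3) = 6 m
3–7 s: ½(-1 + 5)(4) = 8 m
7–12 s: ½(5 + -2)(5) = 7.5 m
12–14 s: ½(-2 + 12)(2) = 10 m
14–17 s: ½(12 + 9)(3) = 31.5 m
Net displacement = 63 m

63 m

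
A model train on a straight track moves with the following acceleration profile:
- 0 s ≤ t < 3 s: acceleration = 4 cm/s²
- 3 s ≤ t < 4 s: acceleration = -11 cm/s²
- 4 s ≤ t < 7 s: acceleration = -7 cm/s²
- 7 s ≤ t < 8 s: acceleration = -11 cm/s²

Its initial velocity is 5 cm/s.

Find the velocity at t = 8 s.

-26 cm/s

Δv equals the area under the a-t graph; then v = v₀ + Δv.
0–3 s: 4 × 3 = 12 cm/s
3–4 s: -11 × 1 = -11 cm/s
4–7 s: -7 × 3 = -21 cm/s
7–8 s: -11 × 1 = -11 cm/s
Δv = -31 cm/s, so v(8) = 5 + (-31) = -26 cm/s.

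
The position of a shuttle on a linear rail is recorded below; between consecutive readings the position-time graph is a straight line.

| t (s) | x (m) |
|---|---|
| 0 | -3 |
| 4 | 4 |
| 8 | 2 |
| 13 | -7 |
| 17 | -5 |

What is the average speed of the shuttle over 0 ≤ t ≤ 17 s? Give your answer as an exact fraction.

Average speed = (total path length)/(elapsed time); on a piecewise-linear x-t graph the path length is Σ|Δx|.
0–4 s: |Δx| = |4 − -3| = 7 m
4–8 s: |Δx| = |2 − 4| = 2 m
8–13 s: |Δx| = |-7 − 2| = 9 m
13–17 s: |Δx| = |-5 − -7| = 2 m
Total path = 20 m; average speed = 20/17 = 20/17 m/s.

20/17 m/s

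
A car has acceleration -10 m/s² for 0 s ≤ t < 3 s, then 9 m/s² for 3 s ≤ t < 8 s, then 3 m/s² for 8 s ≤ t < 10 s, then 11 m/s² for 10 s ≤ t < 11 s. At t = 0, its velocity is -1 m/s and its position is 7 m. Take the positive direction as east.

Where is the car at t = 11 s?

On each constant-a segment, Δv = aΔt and Δx = v₀Δt + ½aΔt²; chain segment to segment.
0–3 s: v starts -1 m/s; Δx = -1·3 + ½·-10·3² = -48 m; v ends -31 m/s.
3–8 s: v starts -31 m/s; Δx = -31·5 + ½·9·5² = -42.5 m; v ends 14 m/s.
8–10 s: v starts 14 m/s; Δx = 14·2 + ½·3·2² = 34 m; v ends 20 m/s.
10–11 s: v starts 20 m/s; Δx = 20·1 + ½·11·1² = 25.5 m; v ends 31 m/s.
x(11) = 7 + Σ Δx = -24 m.

-24 m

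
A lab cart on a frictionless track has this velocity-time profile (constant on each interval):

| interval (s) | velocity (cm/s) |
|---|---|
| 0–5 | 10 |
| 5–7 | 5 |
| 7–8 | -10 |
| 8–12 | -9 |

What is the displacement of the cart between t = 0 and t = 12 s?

Displacement is the signed area under the v-t curve.
0–5 s: 10 × 5 = 50 cm
5–7 s: 5 × 2 = 10 cm
7–8 s: -10 × 1 = -10 cm
8–12 s: -9 × 4 = -36 cm
Net displacement = 14 cm

14 cm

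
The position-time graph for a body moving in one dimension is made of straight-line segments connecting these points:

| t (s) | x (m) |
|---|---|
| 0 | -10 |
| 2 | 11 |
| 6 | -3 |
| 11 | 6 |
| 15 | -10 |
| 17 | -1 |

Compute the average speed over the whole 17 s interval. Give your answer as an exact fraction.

69/17 m/s

Average speed = (total path length)/(elapsed time); on a piecewise-linear x-t graph the path length is Σ|Δx|.
0–2 s: |Δx| = |11 − -10| = 21 m
2–6 s: |Δx| = |-3 − 11| = 14 m
6–11 s: |Δx| = |6 − -3| = 9 m
11–15 s: |Δx| = |-10 − 6| = 16 m
15–17 s: |Δx| = |-1 − -10| = 9 m
Total path = 69 m; average speed = 69/17 = 69/17 m/s.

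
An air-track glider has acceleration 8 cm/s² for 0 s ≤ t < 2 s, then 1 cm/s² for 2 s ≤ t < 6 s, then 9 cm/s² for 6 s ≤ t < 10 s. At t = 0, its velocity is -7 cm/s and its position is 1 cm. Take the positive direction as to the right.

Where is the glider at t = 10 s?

171 cm

On each constant-a segment, Δv = aΔt and Δx = v₀Δt + ½aΔt²; chain segment to segment.
0–2 s: v starts -7 cm/s; Δx = -7·2 + ½·8·2² = 2 cm; v ends 9 cm/s.
2–6 s: v starts 9 cm/s; Δx = 9·4 + ½·1·4² = 44 cm; v ends 13 cm/s.
6–10 s: v starts 13 cm/s; Δx = 13·4 + ½·9·4² = 124 cm; v ends 49 cm/s.
x(10) = 1 + Σ Δx = 171 cm.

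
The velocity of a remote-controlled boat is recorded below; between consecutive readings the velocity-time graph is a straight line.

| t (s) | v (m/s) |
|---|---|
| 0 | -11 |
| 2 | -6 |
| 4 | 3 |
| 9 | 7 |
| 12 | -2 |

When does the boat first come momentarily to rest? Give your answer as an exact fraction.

t = 10/3 s

v changes sign on 2–4 s (from -6 to 3); the graph is linear there, so v = 0 at t = 2 + (6)·(4 − 2)/(3 − -6) = 10/3 s.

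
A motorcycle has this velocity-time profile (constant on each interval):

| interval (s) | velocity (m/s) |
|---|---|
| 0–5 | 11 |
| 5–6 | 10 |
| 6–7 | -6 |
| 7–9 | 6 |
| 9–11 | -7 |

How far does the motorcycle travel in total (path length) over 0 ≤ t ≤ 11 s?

Total distance travelled is ∫|v| dt — sum the magnitudes of each area piece.
0–5 s: |11| × 5 = 55 m
5–6 s: |10| × 1 = 10 m
6–7 s: |-6| × 1 = 6 m
7–9 s: |6| × 2 = 12 m
9–11 s: |-7| × 2 = 14 m
Total distance = 97 m

97 m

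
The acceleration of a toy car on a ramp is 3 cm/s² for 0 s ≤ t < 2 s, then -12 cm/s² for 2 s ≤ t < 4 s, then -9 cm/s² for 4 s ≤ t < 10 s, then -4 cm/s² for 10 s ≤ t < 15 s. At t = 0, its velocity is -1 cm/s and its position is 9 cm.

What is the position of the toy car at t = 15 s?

On each constant-a segment, Δv = aΔt and Δx = v₀Δt + ½aΔt²; chain segment to segment.
0–2 s: v starts -1 cm/s; Δx = -1·2 + ½·3·2² = 4 cm; v ends 5 cm/s.
2–4 s: v starts 5 cm/s; Δx = 5·2 + ½·-12·2² = -14 cm; v ends -19 cm/s.
4–10 s: v starts -19 cm/s; Δx = -19·6 + ½·-9·6² = -276 cm; v ends -73 cm/s.
10–15 s: v starts -73 cm/s; Δx = -73·5 + ½·-4·5² = -415 cm; v ends -93 cm/s.
x(15) = 9 + Σ Δx = -692 cm.

-692 cm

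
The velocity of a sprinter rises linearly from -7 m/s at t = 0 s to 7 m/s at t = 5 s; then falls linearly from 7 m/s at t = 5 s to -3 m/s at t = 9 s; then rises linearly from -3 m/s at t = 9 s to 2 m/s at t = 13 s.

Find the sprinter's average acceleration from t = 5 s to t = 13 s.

Average acceleration = Δv/Δt = (2 − 7)/(13 − 5) = -0.625 m/s².

-0.625 m/s²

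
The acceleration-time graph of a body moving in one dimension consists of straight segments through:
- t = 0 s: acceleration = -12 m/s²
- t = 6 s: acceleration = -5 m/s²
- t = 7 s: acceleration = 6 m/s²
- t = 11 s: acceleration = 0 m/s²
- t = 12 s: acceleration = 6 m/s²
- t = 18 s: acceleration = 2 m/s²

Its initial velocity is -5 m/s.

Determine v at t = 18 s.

-16.5 m/s

Δv equals the area under the a-t graph; then v = v₀ + Δv.
0–6 s: ½(-12 + -5)(6) = -51 m/s
6–7 s: ½(-5 + 6)(1) = 0.5 m/s
7–11 s: ½(6 + 0)(4) = 12 m/s
11–12 s: ½(0 + 6)(1) = 3 m/s
12–18 s: ½(6 + 2)(6) = 24 m/s
Δv = -11.5 m/s, so v(18) = -5 + (-11.5) = -16.5 m/s.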